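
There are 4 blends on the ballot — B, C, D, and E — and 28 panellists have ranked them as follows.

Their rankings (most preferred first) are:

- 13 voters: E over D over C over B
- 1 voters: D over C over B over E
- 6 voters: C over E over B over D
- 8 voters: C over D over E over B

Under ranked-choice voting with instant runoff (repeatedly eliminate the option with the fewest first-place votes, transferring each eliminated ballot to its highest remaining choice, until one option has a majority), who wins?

Round 1: C 14, E 13, D 1, B 0. B has the fewest and is eliminated.
Round 2: C 14, E 13, D 1. D has the fewest and is eliminated.
Round 3: C 15, E 13. C has a majority.

C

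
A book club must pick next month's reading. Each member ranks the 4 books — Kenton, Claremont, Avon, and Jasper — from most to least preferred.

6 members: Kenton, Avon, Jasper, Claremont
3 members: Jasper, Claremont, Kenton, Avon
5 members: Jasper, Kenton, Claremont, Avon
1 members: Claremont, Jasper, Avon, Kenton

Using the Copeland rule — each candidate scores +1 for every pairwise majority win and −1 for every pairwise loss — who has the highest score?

Jasper

Pairwise results:
  Kenton vs Claremont: Kenton wins 11–4.
  Kenton vs Avon: Kenton wins 14–1.
  Kenton vs Jasper: Jasper wins 9–6.
  Claremont vs Avon: Claremont wins 9–6.
  Claremont vs Jasper: Jasper wins 14–1.
  Avon vs Jasper: Jasper wins 9–6.
Copeland scores (wins − losses):
  Kenton: 2 − 1 = 1
  Claremont: 1 − 2 = -1
  Avon: 0 − 3 = -3
  Jasper: 3 − 0 = 3
Jasper has the best Copeland score.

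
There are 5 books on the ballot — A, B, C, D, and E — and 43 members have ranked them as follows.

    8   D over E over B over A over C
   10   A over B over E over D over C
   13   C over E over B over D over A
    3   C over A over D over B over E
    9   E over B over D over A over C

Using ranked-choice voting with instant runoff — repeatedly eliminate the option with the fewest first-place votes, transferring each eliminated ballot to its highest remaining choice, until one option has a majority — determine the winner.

Round 1: C 16, A 10, E 9, D 8, B 0. B has the fewest and is eliminated.
Round 2: C 16, A 10, E 9, D 8. D has the fewest and is eliminated.
Round 3: E 17, C 16, A 10. A has the fewest and is eliminated.
Round 4: E 27, C 16. E has a majority.

E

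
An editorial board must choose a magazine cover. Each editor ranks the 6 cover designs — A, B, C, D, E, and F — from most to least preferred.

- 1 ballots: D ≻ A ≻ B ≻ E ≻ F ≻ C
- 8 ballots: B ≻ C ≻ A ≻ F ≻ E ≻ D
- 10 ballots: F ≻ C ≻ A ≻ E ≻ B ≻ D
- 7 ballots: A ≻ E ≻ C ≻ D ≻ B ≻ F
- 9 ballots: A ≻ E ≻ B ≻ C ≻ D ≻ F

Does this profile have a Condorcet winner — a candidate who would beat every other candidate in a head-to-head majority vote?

Head-to-head results (35 voters total):
A vs B: A wins 27–8.
A vs C: C wins 18–17.
A vs D: A wins 34–1.
A vs E: A wins 35–0.
A vs F: A wins 25–10.
B vs C: B wins 18–17.
B vs D: B wins 27–8.
B vs E: E wins 26–9.
B vs F: B wins 25–10.
C vs D: C wins 34–1.
C vs E: C wins 18–17.
C vs F: C wins 24–11.
D vs E: E wins 34–1.
D vs F: F wins 18–17.
E vs F: F wins 18–17.
No candidate beats all others: A beats B beats C beats A, a majority cycle.

No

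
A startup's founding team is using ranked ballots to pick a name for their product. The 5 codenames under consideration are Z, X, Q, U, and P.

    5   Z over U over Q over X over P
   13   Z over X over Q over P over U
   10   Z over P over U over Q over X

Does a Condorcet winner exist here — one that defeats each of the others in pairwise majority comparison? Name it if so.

Head-to-head results (28 voters total):
Z vs X: Z wins 28–0.
Z vs Q: Z wins 28–0.
Z vs U: Z wins 28–0.
Z vs P: Z wins 28–0.
X vs Q: Q wins 15–13.
X vs U: U wins 15–13.
X vs P: X wins 18–10.
Q vs U: U wins 15–13.
Q vs P: Q wins 18–10.
U vs P: P wins 23–5.
Z beats each rival — X (28–0), Q (28–0), U (28–0), P (28–0) — so Z is the Condorcet winner.

Z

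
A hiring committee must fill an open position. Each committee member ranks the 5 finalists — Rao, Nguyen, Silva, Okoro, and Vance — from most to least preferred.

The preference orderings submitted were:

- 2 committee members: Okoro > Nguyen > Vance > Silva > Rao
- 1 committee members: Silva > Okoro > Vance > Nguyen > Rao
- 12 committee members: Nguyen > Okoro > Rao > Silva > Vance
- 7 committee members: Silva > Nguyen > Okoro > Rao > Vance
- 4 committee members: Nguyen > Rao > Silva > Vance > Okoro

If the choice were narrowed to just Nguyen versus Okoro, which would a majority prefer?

Nguyen

Ballots ranking Nguyen above Okoro: 12+7+4 = 23.
Ballots ranking Okoro above Nguyen: 2+1 = 3.
Nguyen wins the head-to-head, 23–3.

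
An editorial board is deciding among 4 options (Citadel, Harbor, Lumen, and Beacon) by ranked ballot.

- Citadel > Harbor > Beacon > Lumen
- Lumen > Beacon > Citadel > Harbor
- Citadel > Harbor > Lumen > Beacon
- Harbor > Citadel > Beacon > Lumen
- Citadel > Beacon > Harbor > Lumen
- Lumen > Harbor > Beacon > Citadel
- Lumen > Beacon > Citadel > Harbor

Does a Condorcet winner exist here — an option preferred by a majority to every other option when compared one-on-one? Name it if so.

Citadel

Head-to-head results (7 voters total):
Citadel vs Harbor: Citadel wins 5–2.
Citadel vs Lumen: Citadel wins 4–3.
Citadel vs Beacon: Citadel wins 4–3.
Harbor vs Lumen: Harbor wins 4–3.
Harbor vs Beacon: Harbor wins 4–3.
Lumen vs Beacon: Lumen wins 4–3.
Citadel beats each rival — Harbor (5–2), Lumen (4–3), Beacon (4–3) — so Citadel is the Condorcet winner.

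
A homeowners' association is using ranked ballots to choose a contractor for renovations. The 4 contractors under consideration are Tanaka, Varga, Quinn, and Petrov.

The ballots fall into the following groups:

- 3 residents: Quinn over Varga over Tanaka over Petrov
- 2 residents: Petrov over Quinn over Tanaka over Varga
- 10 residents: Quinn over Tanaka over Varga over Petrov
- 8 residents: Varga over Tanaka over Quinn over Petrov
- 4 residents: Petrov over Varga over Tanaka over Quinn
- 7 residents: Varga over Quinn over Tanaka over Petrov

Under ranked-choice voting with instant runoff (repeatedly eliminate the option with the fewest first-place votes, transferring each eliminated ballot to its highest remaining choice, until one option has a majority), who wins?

Varga

Round 1: Varga 15, Quinn 13, Petrov 6, Tanaka 0. Tanaka has the fewest and is eliminated.
Round 2: Varga 15, Quinn 13, Petrov 6. Petrov has the fewest and is eliminated.
Round 3: Varga 19, Quinn 15. Varga has a majority.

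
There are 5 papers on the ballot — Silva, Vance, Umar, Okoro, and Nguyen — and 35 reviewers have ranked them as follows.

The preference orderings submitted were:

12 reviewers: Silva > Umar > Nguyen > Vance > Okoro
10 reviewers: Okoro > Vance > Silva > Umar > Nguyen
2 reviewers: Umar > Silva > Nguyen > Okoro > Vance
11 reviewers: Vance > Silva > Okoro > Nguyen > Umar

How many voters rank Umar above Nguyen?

24

Ballots ranking Umar above Nguyen: 12+10+2 = 24.
Ballots ranking Nguyen above Umar: 11.
So 24 of 35 voters prefer Umar to Nguyen.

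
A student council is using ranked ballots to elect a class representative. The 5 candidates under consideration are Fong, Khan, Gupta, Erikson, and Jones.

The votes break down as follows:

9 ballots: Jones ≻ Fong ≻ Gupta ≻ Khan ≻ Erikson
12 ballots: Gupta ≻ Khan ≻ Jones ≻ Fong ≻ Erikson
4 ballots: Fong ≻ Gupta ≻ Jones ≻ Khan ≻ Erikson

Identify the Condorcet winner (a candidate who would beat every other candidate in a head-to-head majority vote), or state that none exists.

There is no Condorcet winner

Head-to-head results (25 voters total):
Fong vs Khan: Fong wins 13–12.
Fong vs Gupta: Fong wins 13–12.
Fong vs Erikson: Fong wins 25–0.
Fong vs Jones: Jones wins 21–4.
Khan vs Gupta: Gupta wins 25–0.
Khan vs Erikson: Khan wins 25–0.
Khan vs Jones: Jones wins 13–12.
Gupta vs Erikson: Gupta wins 25–0.
Gupta vs Jones: Gupta wins 16–9.
Erikson vs Jones: Jones wins 25–0.
No candidate beats all others: Fong beats Gupta beats Jones beats Fong, a majority cycle.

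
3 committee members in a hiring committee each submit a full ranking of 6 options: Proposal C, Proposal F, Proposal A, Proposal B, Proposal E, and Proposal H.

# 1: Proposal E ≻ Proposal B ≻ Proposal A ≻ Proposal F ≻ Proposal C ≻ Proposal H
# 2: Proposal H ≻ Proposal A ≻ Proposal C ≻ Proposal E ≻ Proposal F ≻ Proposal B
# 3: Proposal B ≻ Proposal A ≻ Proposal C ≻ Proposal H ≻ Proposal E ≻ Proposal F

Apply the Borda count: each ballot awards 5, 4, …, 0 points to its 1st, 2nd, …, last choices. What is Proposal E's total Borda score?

Borda scores:
  Proposal C: 1 + 3 + 3 = 7
  Proposal F: 2 + 1 + 0 = 3
  Proposal A: 3 + 4 + 4 = 11
  Proposal B: 4 + 0 + 5 = 9
  Proposal E: 5 + 2 + 1 = 8
  Proposal H: 0 + 5 + 2 = 7

8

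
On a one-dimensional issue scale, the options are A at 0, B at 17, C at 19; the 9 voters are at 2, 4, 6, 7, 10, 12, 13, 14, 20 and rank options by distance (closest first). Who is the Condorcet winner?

B

With single-peaked preferences on a line, the Condorcet winner is the candidate closest to the median voter.
The median voter (position 10) is closest to B at 17.
Check: B vs A — voters closer to B: 5 of 9.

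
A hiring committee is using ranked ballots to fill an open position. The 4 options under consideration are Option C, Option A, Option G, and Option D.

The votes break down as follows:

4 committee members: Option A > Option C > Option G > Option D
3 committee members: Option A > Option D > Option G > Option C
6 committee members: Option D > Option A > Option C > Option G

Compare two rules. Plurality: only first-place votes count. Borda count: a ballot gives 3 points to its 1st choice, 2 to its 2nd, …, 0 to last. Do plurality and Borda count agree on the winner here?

Plurality first-place counts: Option C 0, Option A 7, Option G 0, Option D 6 → Option A.
Borda totals: Option C 14, Option A 33, Option G 7, Option D 24 → Option A.
The two rules agree on Option A.

Yes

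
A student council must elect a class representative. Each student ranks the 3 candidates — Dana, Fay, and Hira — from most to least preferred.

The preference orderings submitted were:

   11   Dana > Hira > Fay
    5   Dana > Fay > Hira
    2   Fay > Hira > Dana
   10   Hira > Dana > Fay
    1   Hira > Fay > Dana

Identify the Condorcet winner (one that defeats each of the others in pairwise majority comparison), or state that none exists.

Head-to-head results (29 voters total):
Dana vs Fay: Dana wins 26–3.
Dana vs Hira: Dana wins 16–13.
Fay vs Hira: Hira wins 22–7.
Dana beats each rival — Fay (26–3), Hira (16–13) — so Dana is the Condorcet winner.

Dana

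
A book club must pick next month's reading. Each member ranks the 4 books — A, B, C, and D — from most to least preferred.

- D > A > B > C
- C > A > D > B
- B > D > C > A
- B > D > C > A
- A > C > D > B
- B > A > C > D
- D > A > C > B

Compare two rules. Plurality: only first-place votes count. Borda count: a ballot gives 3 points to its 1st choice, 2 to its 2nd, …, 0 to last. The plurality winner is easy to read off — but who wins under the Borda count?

D

Plurality first-place counts: A 1, B 3, C 1, D 2 → B.
Borda totals: A 11, B 10, C 9, D 12 → D.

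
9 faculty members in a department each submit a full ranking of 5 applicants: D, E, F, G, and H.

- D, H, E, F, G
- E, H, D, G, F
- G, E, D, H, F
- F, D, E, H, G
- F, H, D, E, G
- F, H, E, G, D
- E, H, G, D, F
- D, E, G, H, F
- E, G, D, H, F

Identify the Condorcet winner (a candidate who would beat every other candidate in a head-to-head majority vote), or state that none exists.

Head-to-head results (9 voters total):
D vs E: E wins 5–4.
D vs F: D wins 6–3.
D vs G: D wins 5–4.
D vs H: D wins 5–4.
E vs F: E wins 6–3.
E vs G: E wins 8–1.
E vs H: E wins 6–3.
F vs G: G wins 5–4.
F vs H: H wins 6–3.
G vs H: H wins 6–3.
E beats each rival — D (5–4), F (6–3), G (8–1), H (6–3) — so E is the Condorcet winner.

E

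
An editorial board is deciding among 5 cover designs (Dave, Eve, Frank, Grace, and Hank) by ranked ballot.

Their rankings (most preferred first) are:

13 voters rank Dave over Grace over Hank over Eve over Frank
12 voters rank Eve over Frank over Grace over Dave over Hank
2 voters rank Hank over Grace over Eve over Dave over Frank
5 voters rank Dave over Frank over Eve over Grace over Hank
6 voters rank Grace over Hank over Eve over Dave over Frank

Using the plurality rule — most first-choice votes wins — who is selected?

First-place vote totals:
  Dave: 18
  Eve: 12
  Frank: 0
  Grace: 6
  Hank: 2
Dave has the most first-place votes.

Dave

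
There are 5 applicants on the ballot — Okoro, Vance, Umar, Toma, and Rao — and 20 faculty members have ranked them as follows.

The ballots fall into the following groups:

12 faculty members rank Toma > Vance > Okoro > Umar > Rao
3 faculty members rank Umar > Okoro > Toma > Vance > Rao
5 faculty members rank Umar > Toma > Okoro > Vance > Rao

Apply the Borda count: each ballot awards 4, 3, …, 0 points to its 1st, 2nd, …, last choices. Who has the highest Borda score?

Toma

Borda scores:
  Okoro: 12·2 + 3·3 + 5·2 = 43
  Vance: 12·3 + 3·1 + 5·1 = 44
  Umar: 12·1 + 3·4 + 5·4 = 44
  Toma: 12·4 + 3·2 + 5·3 = 69
  Rao: 12·0 + 3·0 + 5·0 = 0
Toma has the highest total.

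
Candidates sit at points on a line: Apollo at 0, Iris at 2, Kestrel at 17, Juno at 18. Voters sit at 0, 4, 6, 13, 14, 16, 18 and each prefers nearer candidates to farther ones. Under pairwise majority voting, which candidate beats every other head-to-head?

Kestrel

With single-peaked preferences on a line, the Condorcet winner is the candidate closest to the median voter.
The median voter (position 13) is closest to Kestrel at 17.
Check: Kestrel vs Iris — voters closer to Kestrel: 4 of 7.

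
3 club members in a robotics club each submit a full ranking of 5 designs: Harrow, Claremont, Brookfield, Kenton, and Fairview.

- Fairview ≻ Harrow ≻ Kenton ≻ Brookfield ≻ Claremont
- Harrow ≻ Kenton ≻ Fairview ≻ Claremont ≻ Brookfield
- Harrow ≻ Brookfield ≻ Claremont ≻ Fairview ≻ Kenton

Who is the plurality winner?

First-place vote totals:
  Harrow: 2
  Claremont: 0
  Brookfield: 0
  Kenton: 0
  Fairview: 1
Harrow has the most first-place votes.

Harrow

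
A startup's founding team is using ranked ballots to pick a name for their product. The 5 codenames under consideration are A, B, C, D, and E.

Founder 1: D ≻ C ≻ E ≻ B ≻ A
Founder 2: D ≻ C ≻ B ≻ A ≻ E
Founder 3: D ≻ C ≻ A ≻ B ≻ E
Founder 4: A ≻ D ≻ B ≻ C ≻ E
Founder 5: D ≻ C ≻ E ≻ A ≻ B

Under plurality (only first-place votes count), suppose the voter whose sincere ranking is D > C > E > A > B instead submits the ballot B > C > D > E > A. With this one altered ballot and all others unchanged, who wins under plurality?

First-place totals with the altered ballot: A 1, B 1, C 0, D 3, E 0.
The winner is unchanged: still D.

D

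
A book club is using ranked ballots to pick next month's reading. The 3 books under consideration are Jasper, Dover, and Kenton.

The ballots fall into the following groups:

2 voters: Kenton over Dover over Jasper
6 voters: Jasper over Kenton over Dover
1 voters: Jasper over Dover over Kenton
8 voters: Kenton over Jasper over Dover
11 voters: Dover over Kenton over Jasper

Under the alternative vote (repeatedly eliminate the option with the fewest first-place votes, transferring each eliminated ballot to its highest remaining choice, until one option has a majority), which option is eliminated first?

Round 1: Dover 11, Kenton 10, Jasper 7. Jasper has the fewest and is eliminated.
Round 2: Kenton 16, Dover 12. Kenton has a majority.

Jasper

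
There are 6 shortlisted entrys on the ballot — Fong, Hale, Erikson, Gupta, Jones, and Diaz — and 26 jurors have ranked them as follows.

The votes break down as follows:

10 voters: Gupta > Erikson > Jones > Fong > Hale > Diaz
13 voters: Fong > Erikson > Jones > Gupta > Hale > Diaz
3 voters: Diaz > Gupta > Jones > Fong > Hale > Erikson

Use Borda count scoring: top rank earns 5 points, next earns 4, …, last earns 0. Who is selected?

Erikson

Borda scores:
  Fong: 10·2 + 13·5 + 3·2 = 91
  Hale: 10·1 + 13·1 + 3·1 = 26
  Erikson: 10·4 + 13·4 + 3·0 = 92
  Gupta: 10·5 + 13·2 + 3·4 = 88
  Jones: 10·3 + 13·3 + 3·3 = 78
  Diaz: 10·0 + 13·0 + 3·5 = 15
Erikson has the highest total.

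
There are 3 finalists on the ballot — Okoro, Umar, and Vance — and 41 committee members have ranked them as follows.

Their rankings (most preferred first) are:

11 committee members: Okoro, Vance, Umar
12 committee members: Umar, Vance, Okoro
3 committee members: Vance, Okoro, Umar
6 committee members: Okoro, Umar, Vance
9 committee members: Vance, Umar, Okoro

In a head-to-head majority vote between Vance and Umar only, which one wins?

Ballots ranking Vance above Umar: 11+3+9 = 23.
Ballots ranking Umar above Vance: 12+6 = 18.
Vance wins the head-to-head, 23–18.

Vance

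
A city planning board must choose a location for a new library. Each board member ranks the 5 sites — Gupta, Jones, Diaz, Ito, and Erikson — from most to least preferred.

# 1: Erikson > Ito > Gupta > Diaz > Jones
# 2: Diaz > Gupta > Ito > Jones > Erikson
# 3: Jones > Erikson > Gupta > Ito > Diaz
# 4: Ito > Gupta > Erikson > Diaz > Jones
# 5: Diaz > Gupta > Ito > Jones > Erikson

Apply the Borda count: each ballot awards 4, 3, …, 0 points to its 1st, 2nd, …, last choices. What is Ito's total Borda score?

Borda scores:
  Gupta: 2 + 3 + 2 + 3 + 3 = 13
  Jones: 0 + 1 + 4 + 0 + 1 = 6
  Diaz: 1 + 4 + 0 + 1 + 4 = 10
  Ito: 3 + 2 + 1 + 4 + 2 = 12
  Erikson: 4 + 0 + 3 + 2 + 0 = 9

12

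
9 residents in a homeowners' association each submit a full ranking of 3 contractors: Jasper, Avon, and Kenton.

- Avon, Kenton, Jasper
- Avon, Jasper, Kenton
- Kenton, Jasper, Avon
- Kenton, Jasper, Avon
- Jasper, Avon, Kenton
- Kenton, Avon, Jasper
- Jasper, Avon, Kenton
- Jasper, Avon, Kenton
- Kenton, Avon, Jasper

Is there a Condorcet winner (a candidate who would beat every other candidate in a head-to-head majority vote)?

No

Head-to-head results (9 voters total):
Jasper vs Avon: Jasper wins 5–4.
Jasper vs Kenton: Kenton wins 5–4.
Avon vs Kenton: Avon wins 5–4.
No candidate beats all others: Jasper beats Avon beats Kenton beats Jasper, a majority cycle.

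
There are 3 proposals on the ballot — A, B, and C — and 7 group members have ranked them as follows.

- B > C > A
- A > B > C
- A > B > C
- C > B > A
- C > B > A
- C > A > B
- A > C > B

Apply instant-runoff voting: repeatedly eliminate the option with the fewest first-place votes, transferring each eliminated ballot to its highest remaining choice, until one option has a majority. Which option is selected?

Round 1: A 3, C 3, B 1. B has the fewest and is eliminated.
Round 2: C 4, A 3. C has a majority.

C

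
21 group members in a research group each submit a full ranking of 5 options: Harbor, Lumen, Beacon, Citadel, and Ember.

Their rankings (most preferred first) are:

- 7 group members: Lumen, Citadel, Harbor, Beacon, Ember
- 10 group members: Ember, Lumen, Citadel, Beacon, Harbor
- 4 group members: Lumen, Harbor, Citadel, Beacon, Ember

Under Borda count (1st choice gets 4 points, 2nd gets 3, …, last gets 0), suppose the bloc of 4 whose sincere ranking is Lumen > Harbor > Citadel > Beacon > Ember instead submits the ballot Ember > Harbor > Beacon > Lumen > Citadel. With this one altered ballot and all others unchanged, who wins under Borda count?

Lumen

Borda totals with the altered ballot: Harbor 26, Lumen 62, Beacon 25, Citadel 41, Ember 56.
The winner is unchanged: still Lumen.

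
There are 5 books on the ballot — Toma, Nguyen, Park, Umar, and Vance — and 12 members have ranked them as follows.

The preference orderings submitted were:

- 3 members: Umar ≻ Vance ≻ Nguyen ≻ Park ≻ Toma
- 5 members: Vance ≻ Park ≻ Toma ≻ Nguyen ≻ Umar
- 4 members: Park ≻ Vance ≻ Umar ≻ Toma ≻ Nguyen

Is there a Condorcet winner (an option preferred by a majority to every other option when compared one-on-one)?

Head-to-head results (12 voters total):
Toma vs Nguyen: Toma wins 9–3.
Toma vs Park: Park wins 12–0.
Toma vs Umar: Umar wins 7–5.
Toma vs Vance: Vance wins 12–0.
Nguyen vs Park: Park wins 9–3.
Nguyen vs Umar: Umar wins 7–5.
Nguyen vs Vance: Vance wins 12–0.
Park vs Umar: Park wins 9–3.
Park vs Vance: Vance wins 8–4.
Umar vs Vance: Vance wins 9–3.
Vance beats each rival — Toma (12–0), Nguyen (12–0), Park (8–4), Umar (9–3) — so Vance is the Condorcet winner.

Yes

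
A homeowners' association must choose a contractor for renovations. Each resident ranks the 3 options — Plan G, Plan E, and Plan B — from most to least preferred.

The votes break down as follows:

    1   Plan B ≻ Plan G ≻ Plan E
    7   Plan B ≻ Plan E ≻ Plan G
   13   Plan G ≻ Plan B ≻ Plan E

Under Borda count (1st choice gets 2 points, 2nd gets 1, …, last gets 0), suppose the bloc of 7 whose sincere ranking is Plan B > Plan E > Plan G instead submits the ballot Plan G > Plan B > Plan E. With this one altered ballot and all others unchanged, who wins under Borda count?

Plan G

Borda totals with the altered ballot: Plan G 41, Plan E 0, Plan B 22.
The switch changes the winner from Plan B to Plan G.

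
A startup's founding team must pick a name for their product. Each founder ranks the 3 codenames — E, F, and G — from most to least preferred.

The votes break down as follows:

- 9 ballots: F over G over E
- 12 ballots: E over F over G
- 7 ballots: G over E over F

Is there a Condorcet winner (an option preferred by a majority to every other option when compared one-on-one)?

No

Head-to-head results (28 voters total):
E vs F: E wins 19–9.
E vs G: G wins 16–12.
F vs G: F wins 21–7.
No candidate beats all others: E beats F beats G beats E, a majority cycle.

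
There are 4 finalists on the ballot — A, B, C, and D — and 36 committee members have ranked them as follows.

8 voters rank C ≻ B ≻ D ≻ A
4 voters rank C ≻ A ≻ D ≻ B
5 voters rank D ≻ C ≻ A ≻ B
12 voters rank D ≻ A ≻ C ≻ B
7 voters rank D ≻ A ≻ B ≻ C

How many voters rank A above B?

Ballots ranking A above B: 4+5+12+7 = 28.
Ballots ranking B above A: 8.
So 28 of 36 voters prefer A to B.

28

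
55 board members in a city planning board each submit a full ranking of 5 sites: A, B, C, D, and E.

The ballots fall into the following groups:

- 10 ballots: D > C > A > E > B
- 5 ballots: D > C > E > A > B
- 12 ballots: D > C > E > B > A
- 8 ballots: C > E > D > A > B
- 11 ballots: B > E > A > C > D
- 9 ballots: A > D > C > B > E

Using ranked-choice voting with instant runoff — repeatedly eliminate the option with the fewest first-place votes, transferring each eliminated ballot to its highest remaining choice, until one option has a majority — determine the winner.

D

Round 1: D 27, B 11, A 9, C 8, E 0. E has the fewest and is eliminated.
Round 2: D 27, B 11, A 9, C 8. C has the fewest and is eliminated.
Round 3: D 35, B 11, A 9. D has a majority.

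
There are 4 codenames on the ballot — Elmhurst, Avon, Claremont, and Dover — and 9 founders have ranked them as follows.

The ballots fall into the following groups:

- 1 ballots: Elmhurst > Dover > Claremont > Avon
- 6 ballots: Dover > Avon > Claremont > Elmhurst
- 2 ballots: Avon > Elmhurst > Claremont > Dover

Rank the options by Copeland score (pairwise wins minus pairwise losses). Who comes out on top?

Dover

Pairwise results:
  Elmhurst vs Avon: Avon wins 8–1.
  Elmhurst vs Claremont: Claremont wins 6–3.
  Elmhurst vs Dover: Dover wins 6–3.
  Avon vs Claremont: Avon wins 8–1.
  Avon vs Dover: Dover wins 7–2.
  Claremont vs Dover: Dover wins 7–2.
Copeland scores (wins − losses):
  Elmhurst: 0 − 3 = -3
  Avon: 2 − 1 = 1
  Claremont: 1 − 2 = -1
  Dover: 3 − 0 = 3
Dover has the best Copeland score.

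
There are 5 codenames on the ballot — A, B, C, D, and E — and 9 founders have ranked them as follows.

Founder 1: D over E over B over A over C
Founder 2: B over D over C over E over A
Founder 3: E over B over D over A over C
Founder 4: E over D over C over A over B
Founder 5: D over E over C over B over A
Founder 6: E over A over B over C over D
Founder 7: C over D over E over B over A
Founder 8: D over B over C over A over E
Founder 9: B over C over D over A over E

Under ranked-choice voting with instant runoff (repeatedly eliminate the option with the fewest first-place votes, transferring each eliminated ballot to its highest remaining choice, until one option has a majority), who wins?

D

Round 1: D 3, E 3, B 2, C 1, A 0. A has the fewest and is eliminated.
Round 2: D 3, E 3, B 2, C 1. C has the fewest and is eliminated.
Round 3: D 4, E 3, B 2. B has the fewest and is eliminated.
Round 4: D 6, E 3. D has a majority.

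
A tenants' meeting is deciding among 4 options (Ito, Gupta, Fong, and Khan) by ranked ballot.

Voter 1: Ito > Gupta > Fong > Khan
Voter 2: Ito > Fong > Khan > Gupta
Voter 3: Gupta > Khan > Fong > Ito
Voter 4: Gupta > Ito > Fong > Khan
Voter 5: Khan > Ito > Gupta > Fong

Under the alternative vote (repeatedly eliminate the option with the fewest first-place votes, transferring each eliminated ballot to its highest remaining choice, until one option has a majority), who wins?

Ito

Round 1: Ito 2, Gupta 2, Khan 1, Fong 0. Fong has the fewest and is eliminated.
Round 2: Ito 2, Gupta 2, Khan 1. Khan has the fewest and is eliminated.
Round 3: Ito 3, Gupta 2. Ito has a majority.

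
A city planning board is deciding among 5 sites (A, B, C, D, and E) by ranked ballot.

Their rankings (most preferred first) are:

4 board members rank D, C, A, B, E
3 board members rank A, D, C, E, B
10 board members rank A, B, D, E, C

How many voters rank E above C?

Ballots ranking E above C: 10.
Ballots ranking C above E: 4+3 = 7.
So 10 of 17 voters prefer E to C.

10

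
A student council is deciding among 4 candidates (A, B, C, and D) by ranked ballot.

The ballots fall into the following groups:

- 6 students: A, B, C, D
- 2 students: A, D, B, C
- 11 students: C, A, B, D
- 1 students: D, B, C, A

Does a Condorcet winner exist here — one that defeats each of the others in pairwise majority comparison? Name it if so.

C

Head-to-head results (20 voters total):
A vs B: A wins 19–1.
A vs C: C wins 12–8.
A vs D: A wins 19–1.
B vs C: C wins 11–9.
B vs D: B wins 17–3.
C vs D: C wins 17–3.
C beats each rival — A (12–8), B (11–9), D (17–3) — so C is the Condorcet winner.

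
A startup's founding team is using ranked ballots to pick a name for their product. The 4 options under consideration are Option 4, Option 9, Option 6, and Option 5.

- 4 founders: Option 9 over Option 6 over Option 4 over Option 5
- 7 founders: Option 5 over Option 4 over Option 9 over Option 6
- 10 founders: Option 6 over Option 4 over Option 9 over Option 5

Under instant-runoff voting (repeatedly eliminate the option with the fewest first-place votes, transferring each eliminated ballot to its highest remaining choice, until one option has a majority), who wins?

Option 6

Round 1: Option 6 10, Option 5 7, Option 9 4, Option 4 0. Option 4 has the fewest and is eliminated.
Round 2: Option 6 10, Option 5 7, Option 9 4. Option 9 has the fewest and is eliminated.
Round 3: Option 6 14, Option 5 7. Option 6 has a majority.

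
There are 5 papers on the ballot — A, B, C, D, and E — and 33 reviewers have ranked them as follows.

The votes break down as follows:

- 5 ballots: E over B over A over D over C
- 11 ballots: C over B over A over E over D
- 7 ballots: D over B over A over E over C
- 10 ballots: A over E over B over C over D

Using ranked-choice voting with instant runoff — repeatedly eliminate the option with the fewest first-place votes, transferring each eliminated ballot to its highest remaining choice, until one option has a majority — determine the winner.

Round 1: C 11, A 10, D 7, E 5, B 0. B has the fewest and is eliminated.
Round 2: C 11, A 10, D 7, E 5. E has the fewest and is eliminated.
Round 3: A 15, C 11, D 7. D has the fewest and is eliminated.
Round 4: A 22, C 11. A has a majority.

A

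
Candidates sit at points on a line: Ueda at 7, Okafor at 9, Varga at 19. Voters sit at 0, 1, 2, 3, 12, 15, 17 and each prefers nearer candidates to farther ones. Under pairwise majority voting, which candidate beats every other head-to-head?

Ueda

With single-peaked preferences on a line, the Condorcet winner is the candidate closest to the median voter.
The median voter (position 3) is closest to Ueda at 7.
Check: Ueda vs Okafor — voters closer to Ueda: 4 of 7.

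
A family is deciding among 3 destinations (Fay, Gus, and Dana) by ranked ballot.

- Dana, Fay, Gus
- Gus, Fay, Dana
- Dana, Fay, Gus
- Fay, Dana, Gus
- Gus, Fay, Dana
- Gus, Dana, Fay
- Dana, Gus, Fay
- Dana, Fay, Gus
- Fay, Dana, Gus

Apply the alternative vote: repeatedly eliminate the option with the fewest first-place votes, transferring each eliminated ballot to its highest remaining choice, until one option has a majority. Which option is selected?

Round 1: Dana 4, Gus 3, Fay 2. Fay has the fewest and is eliminated.
Round 2: Dana 6, Gus 3. Dana has a majority.

Dana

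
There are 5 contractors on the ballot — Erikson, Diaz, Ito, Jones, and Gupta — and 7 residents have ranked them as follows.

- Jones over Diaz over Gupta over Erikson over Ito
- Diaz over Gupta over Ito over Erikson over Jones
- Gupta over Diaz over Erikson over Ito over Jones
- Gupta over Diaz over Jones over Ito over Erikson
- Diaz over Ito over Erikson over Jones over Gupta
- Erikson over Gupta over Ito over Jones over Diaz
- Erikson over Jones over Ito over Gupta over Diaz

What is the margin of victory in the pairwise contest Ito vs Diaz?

Ballots ranking Ito above Diaz: 2.
Ballots ranking Diaz above Ito: 5.
Diaz wins 5–2, a margin of 3.

3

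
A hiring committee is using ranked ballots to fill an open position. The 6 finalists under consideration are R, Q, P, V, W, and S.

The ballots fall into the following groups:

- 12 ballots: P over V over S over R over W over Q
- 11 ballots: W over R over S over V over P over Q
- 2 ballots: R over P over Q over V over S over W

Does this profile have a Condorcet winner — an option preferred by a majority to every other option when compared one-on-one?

Yes

Head-to-head results (25 voters total):
R vs Q: R wins 25–0.
R vs P: R wins 13–12.
R vs V: R wins 13–12.
R vs W: R wins 14–11.
R vs S: R wins 13–12.
Q vs P: P wins 25–0.
Q vs V: V wins 23–2.
Q vs W: W wins 23–2.
Q vs S: S wins 23–2.
P vs V: P wins 14–11.
P vs W: P wins 14–11.
P vs S: P wins 14–11.
V vs W: V wins 14–11.
V vs S: V wins 14–11.
W vs S: S wins 14–11.
R beats each rival — Q (25–0), P (13–12), V (13–12), W (14–11), S (13–12) — so R is the Condorcet winner.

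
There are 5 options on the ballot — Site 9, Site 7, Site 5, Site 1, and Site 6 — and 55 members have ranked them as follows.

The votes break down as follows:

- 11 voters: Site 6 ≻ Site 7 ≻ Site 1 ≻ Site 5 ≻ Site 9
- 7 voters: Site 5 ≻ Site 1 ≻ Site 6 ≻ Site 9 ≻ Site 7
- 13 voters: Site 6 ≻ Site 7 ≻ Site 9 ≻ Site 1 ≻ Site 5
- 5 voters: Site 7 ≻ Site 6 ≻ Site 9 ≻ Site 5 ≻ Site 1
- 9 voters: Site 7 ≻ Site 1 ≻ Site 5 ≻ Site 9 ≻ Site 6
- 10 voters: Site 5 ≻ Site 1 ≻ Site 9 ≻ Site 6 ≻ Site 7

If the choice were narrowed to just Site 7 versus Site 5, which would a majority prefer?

Ballots ranking Site 7 above Site 5: 11+13+5+9 = 38.
Ballots ranking Site 5 above Site 7: 7+10 = 17.
Site 7 wins the head-to-head, 38–17.

Site 7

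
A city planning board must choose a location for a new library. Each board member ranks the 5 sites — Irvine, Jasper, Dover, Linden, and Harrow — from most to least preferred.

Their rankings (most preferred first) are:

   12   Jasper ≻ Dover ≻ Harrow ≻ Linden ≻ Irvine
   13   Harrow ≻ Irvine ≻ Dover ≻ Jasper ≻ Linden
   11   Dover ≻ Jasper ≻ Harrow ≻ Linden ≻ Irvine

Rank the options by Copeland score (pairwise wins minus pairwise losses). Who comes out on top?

Dover

Pairwise results:
  Irvine vs Jasper: Jasper wins 23–13.
  Irvine vs Dover: Dover wins 23–13.
  Irvine vs Linden: Linden wins 23–13.
  Irvine vs Harrow: Harrow wins 36–0.
  Jasper vs Dover: Dover wins 24–12.
  Jasper vs Linden: Jasper wins 36–0.
  Jasper vs Harrow: Jasper wins 23–13.
  Dover vs Linden: Dover wins 36–0.
  Dover vs Harrow: Dover wins 23–13.
  Linden vs Harrow: Harrow wins 36–0.
Copeland scores (wins − losses):
  Irvine: 0 − 4 = -4
  Jasper: 3 − 1 = 2
  Dover: 4 − 0 = 4
  Linden: 1 − 3 = -2
  Harrow: 2 − 2 = 0
Dover has the best Copeland score.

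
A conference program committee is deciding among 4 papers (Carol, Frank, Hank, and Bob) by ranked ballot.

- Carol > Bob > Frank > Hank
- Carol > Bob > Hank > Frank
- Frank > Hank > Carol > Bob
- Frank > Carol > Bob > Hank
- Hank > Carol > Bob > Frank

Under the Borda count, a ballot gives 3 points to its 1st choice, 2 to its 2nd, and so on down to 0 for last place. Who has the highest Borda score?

Borda scores:
  Carol: 3 + 3 + 1 + 2 + 2 = 11
  Frank: 1 + 0 + 3 + 3 + 0 = 7
  Hank: 0 + 1 + 2 + 0 + 3 = 6
  Bob: 2 + 2 + 0 + 1 + 1 = 6
Carol has the highest total.

Carol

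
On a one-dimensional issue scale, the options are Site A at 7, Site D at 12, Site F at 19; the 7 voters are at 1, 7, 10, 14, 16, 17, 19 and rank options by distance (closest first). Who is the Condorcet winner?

With single-peaked preferences on a line, the Condorcet winner is the candidate closest to the median voter.
The median voter (position 14) is closest to Site D at 12.
Check: Site D vs Site F — voters closer to Site D: 4 of 7.

Site D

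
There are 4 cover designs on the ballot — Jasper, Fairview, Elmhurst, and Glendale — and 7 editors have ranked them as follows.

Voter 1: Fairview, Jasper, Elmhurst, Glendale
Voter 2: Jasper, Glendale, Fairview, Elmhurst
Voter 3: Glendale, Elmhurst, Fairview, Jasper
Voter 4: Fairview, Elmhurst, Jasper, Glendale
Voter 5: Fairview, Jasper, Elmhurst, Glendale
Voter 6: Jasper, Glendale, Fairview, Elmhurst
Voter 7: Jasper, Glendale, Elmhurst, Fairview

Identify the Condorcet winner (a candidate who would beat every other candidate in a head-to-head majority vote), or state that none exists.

None — there is no Condorcet winner

Head-to-head results (7 voters total):
Jasper vs Fairview: Fairview wins 4–3.
Jasper vs Elmhurst: Jasper wins 5–2.
Jasper vs Glendale: Jasper wins 6–1.
Fairview vs Elmhurst: Fairview wins 5–2.
Fairview vs Glendale: Glendale wins 4–3.
Elmhurst vs Glendale: Glendale wins 4–3.
No candidate beats all others: Jasper beats Glendale beats Fairview beats Jasper, a majority cycle.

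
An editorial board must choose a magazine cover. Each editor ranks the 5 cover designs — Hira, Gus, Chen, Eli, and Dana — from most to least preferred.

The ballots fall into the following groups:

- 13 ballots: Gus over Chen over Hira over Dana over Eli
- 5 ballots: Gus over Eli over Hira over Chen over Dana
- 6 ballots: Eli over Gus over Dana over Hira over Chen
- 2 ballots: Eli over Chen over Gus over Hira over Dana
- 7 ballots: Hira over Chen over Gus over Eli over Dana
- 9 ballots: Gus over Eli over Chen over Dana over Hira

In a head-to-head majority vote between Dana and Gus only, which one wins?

Ballots ranking Dana above Gus: 0.
Ballots ranking Gus above Dana: 13+5+6+2+7+9 = 42.
Gus wins the head-to-head, 42–0.

Gus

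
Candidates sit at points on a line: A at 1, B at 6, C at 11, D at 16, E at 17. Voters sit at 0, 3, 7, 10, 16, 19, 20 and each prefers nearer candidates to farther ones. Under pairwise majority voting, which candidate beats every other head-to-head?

C

With single-peaked preferences on a line, the Condorcet winner is the candidate closest to the median voter.
The median voter (position 10) is closest to C at 11.
Check: C vs D — voters closer to C: 4 of 7.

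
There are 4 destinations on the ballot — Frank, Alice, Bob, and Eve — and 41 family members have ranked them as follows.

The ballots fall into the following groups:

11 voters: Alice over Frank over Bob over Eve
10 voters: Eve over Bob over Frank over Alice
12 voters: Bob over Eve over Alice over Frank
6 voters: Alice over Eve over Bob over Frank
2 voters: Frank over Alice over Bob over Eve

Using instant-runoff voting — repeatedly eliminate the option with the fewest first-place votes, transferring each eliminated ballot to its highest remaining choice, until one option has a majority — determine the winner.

Round 1: Alice 17, Bob 12, Eve 10, Frank 2. Frank has the fewest and is eliminated.
Round 2: Alice 19, Bob 12, Eve 10. Eve has the fewest and is eliminated.
Round 3: Bob 22, Alice 19. Bob has a majority.

Bob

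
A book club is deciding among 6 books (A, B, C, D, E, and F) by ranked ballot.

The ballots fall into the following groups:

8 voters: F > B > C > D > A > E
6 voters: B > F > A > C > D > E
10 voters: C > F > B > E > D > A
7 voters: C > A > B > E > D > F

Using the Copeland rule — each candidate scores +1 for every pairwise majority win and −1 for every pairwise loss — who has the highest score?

C

Pairwise results:
  A vs B: B wins 24–7.
  A vs C: C wins 25–6.
  A vs D: D wins 18–13.
  A vs E: A wins 21–10.
  A vs F: F wins 24–7.
  B vs C: C wins 17–14.
  B vs D: B wins 31–0.
  B vs E: B wins 31–0.
  B vs F: F wins 18–13.
  C vs D: C wins 31–0.
  C vs E: C wins 31–0.
  C vs F: C wins 17–14.
  D vs E: E wins 17–14.
  D vs F: F wins 24–7.
  E vs F: F wins 24–7.
Copeland scores (wins − losses):
  A: 1 − 4 = -3
  B: 3 − 2 = 1
  C: 5 − 0 = 5
  D: 1 − 4 = -3
  E: 1 − 4 = -3
  F: 4 − 1 = 3
C has the best Copeland score.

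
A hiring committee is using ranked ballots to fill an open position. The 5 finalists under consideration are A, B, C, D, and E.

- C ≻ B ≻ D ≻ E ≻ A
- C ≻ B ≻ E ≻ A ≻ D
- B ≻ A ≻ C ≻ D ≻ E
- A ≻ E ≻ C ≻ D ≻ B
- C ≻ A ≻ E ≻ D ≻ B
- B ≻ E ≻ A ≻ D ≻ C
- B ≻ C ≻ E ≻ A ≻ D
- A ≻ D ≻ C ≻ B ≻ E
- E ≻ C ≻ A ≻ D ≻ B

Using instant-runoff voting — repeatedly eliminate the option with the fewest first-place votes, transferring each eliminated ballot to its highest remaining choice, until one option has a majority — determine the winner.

C

Round 1: B 3, C 3, A 2, E 1, D 0. D has the fewest and is eliminated.
Round 2: B 3, C 3, A 2, E 1. E has the fewest and is eliminated.
Round 3: C 4, B 3, A 2. A has the fewest and is eliminated.
Round 4: C 6, B 3. C has a majority.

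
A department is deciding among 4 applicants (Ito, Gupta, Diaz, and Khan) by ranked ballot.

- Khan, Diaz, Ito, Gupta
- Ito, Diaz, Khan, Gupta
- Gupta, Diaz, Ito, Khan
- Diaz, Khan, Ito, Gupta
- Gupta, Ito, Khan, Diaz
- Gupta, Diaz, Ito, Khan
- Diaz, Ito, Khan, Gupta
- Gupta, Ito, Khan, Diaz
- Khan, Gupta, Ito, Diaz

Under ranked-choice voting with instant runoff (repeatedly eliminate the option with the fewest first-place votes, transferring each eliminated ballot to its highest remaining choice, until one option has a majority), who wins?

Gupta

Round 1: Gupta 4, Diaz 2, Khan 2, Ito 1. Ito has the fewest and is eliminated.
Round 2: Gupta 4, Diaz 3, Khan 2. Khan has the fewest and is eliminated.
Round 3: Gupta 5, Diaz 4. Gupta has a majority.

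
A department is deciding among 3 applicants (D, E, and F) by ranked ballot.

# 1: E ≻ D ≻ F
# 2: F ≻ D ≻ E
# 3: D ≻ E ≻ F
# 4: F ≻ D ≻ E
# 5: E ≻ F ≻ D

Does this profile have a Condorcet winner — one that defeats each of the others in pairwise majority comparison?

No

Head-to-head results (5 voters total):
D vs E: D wins 3–2.
D vs F: F wins 3–2.
E vs F: E wins 3–2.
No candidate beats all others: D beats E beats F beats D, a majority cycle.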